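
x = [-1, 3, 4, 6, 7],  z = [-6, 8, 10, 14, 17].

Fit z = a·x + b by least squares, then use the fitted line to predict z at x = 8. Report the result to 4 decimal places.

Entries of AᵀA: Σx·x = 111, Σx = 19, Σ1 = 5.
Moment sums: Σx·z = 273, Σz = 43.
So AᵀA·[a, b]ᵀ = Aᵀz: [[111, 19]; [19, 5]]·[a, b]ᵀ = [273, 43]ᵀ.
Eliminating b: 5·(row 1) − 19·(row 2) gives 194·a = 5·273 − 19·43 = 548, so a = 274/97.
Then b = (43 − 19·(274/97))/5 = -207/97.
At x = 8: ẑ = (274/97)·(8) + (-207/97)·(1) = 1985/97.

ẑ = 20.4639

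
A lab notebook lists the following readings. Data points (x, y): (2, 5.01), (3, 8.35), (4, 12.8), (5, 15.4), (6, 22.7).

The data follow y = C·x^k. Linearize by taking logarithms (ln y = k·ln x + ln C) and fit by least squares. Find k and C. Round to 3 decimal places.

Taking logs, ln y = k·ln x + ln C, so regress ln y on ln x.
Sums: Σln x = 6.5793, Σ(ln x)² = 9.4099, Σln y = 12.1399, Σln x·ln y = 16.9781.
Normal system: [[9.4099, 6.5793]; [6.5793, 5]]·[k, ln C]ᵀ = [16.9781, 12.1399]ᵀ.
Solving (det = 3.7630): k = 1.33385, ln C = 0.67283, so C = exp(0.67283) = 1.95978.

k = 1.334, C = 1.960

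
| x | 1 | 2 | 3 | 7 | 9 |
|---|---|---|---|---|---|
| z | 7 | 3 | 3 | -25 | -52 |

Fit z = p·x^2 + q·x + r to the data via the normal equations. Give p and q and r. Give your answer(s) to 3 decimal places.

p = -0.944, q = 2.295, r = 4.283

The normal equations are: 9060·p + 1108·q + 144·r = -5391;  1108·p + 144·q + 22·r = -621;  144·p + 22·q + 5·r = -64.
Inverting the 3×3 Gram matrix, [p, q, r]ᵀ = [-1007/1067, 9795/4268, 9139/2134]ᵀ.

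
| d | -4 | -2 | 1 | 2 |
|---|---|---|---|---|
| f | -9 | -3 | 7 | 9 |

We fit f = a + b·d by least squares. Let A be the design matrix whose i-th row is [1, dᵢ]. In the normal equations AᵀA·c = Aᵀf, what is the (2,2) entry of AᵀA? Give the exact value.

Row 2 ↔ basis d, column 2 ↔ basis d, so (AᵀA)_{2,2} = Σᵢ (d)·(d) = (-4)·(-4) + (-2)·(-2) + (1)·(1) + (2)·(2) = 25.

25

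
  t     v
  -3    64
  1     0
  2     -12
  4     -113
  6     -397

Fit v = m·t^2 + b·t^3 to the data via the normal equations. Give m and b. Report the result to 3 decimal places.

m = 1.041, b = -2.013

With design matrix M, MᵀM = [[1650, 8590]; [8590, 51546]] and Mᵀv = [-15572, -94808]ᵀ.
Δ = 1650·51546 − 8590² = 11262800.
m = ((-15572)·51546 − 8590·(-94808))/11262800 = 1465801/1407850; b = (1650·(-94808) − 8590·(-15572))/11262800 = -566743/281570.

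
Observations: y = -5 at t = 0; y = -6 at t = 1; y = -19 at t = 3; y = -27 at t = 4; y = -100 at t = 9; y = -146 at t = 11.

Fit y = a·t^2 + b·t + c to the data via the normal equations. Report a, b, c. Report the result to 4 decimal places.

The normal equations are: 21540·a + 2152·b + 228·c = -26375;  2152·a + 228·b + 28·c = -2677;  228·a + 28·b + 6·c = -303.
Inverting the 3×3 Gram matrix, [a, b, c]ᵀ = [-10849/10428, -4681/3476, -2219/474]ᵀ.

a = -1.0404, b = -1.3467, c = -4.6814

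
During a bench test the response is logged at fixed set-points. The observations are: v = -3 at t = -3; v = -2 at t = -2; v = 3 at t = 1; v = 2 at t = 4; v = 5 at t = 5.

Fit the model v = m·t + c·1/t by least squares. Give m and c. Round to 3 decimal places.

m = 0.707, c = 2.027

MᵀM·[m, c]ᵀ = Mᵀv reads: 55·m + 5·c = 49;  5·m + (5269/3600)·c = 13/2.
(Σt·t = 55, Σt·1/t = 5, Σ1/t·1/t = 5269/3600, Σt·v = 49, Σ1/t·v = 13/2.)
Δ = 55·(5269/3600) − 5² = 39959/720.
m = (49·(5269/3600) − 5·(13/2))/(39959/720) = 141181/199795; c = (55·(13/2) − 5·49)/(39959/720) = 81000/39959.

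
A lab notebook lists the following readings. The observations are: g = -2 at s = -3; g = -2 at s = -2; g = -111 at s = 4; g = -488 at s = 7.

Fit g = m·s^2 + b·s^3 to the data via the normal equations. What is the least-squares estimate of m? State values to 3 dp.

m = -3.037

Sums needed: Σs^2·s^2 = 2754, Σs^2·s^3 = 17556, Σs^3·s^3 = 122538.
Moment sums: Σs^2·g = -25714, Σs^3·g = -174418.
Normal equations: [[2754, 17556]; [17556, 122538]]·[m, b]ᵀ = [-25714, -174418]ᵀ.
Eliminating b: 122538·(row 1) − 17556·(row 2) gives 29256516·m = 122538·(-25714) − 17556·(-174418) = -88859724, so m = -7404977/2438043.
Then b = ((-174418) − 17556·(-7404977/2438043))/122538 = -2409349/2438043.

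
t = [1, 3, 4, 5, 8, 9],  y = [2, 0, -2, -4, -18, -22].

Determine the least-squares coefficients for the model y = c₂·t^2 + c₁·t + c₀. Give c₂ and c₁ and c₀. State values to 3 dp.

c₂ = -0.355, c₁ = 0.467, c₀ = 1.913

With design matrix X, XᵀX = [[11620, 1458, 196]; [1458, 196, 30]; [196, 30, 6]] and Xᵀy = [-3064, -368, -44]ᵀ.
Row-reducing yields c₂ = -3062/8635, c₁ = 4036/8635, c₀ = 1502/785.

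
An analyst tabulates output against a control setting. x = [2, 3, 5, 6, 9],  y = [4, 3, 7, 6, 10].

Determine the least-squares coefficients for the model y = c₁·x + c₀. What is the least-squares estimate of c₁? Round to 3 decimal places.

c₁ = 0.933

Entries of MᵀM: Σx·x = 155, Σx = 25, Σ1 = 5.
For Mᵀy: Σx·y = 178, Σy = 30.
Determinant 155·5 − 25² = 150.
c₁ = (178·5 − 25·30)/150 = 14/15; c₀ = (155·30 − 25·178)/150 = 4/3.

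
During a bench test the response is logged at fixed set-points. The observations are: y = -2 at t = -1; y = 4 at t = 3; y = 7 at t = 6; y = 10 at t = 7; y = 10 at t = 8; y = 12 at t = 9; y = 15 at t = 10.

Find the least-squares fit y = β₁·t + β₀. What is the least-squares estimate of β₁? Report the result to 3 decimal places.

The normal equations are: 340·β₁ + 42·β₀ = 464;  42·β₁ + 7·β₀ = 56.
(Σt·t = 340, Σt = 42, Σ1 = 7, Σt·y = 464, Σy = 56.)
det = 340·7 − 42² = 616.
β₁ = (464·7 − 42·56)/616 = 16/11; β₀ = (340·56 − 42·464)/616 = -8/11.

β₁ = 1.455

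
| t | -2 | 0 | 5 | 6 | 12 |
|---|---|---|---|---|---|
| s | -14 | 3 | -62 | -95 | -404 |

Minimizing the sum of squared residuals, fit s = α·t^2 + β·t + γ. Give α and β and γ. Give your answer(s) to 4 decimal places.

From the data, Σt^2·t^2 = 22673, Σt^2·t = 2061, Σt^2 = 209, Σt·t = 209, Σt = 21, Σ1 = 5.
Moment sums: Σt^2·s = -63202, Σt·s = -5700, Σs = -572.
MᵀM·[α, β, γ]ᵀ = Mᵀs becomes [[22673, 2061, 209]; [2061, 209, 21]; [209, 21, 5]]·[α, β, γ]ᵀ = [-63202, -5700, -572]ᵀ.
Inverting the 3×3 Gram matrix, [α, β, γ]ᵀ = [-528001/177252, 110995/59084, 98569/44313]ᵀ.

α = -2.9788, β = 1.8786, γ = 2.2244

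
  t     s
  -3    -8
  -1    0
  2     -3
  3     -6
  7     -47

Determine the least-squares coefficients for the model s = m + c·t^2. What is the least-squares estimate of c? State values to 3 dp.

With design matrix M, MᵀM = [[5, 72]; [72, 2580]] and Mᵀs = [-64, -2441]ᵀ.
det = 5·2580 − 72² = 7716.
m = ((-64)·2580 − 72·(-2441))/7716 = 886/643; c = (5·(-2441) − 72·(-64))/7716 = -7597/7716.

c = -0.985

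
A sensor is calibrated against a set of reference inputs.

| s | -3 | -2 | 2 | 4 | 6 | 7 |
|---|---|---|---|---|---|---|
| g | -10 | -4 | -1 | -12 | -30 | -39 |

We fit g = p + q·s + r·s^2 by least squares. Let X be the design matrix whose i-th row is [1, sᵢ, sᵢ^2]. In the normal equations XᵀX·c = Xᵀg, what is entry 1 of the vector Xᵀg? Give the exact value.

-96

Entry 1 ↔ basis 1, so (Xᵀg)_{1} = Σᵢ gᵢ = (1)·(-10) + (1)·(-4) + (1)·(-1) + (1)·(-12) + (1)·(-30) + (1)·(-39) = -96.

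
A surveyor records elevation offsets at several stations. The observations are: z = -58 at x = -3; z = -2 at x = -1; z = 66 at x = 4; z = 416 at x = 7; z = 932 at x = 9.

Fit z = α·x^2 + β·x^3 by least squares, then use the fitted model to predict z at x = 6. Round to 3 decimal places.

ẑ = 252.709

The normal equations are: 9300·α + 76636·β = 96408;  76636·α + 653916·β = 827908.
det = 9300·653916 − 76636² = 208342304.
α = (96408·653916 − 76636·827908)/208342304 = -25301485/13021394; β = (9300·827908 − 76636·96408)/208342304 = 19451307/13021394.
At x = 6: ẑ = (-25301485/13021394)·(36) + (19451307/13021394)·(216) = 1645314426/6510697.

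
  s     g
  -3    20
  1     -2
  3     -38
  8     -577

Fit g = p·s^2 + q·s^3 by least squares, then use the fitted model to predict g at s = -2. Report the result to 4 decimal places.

Setting ∂/∂p … = 0 gives: 4259·p + 32769·q = -37092;  32769·p + 263603·q = -296992.
(Σs^2·s^2 = 4259, Σs^2·s^3 = 32769, Σs^3·s^3 = 263603, Σs^2·g = -37092, Σs^3·g = -296992.)
det = 4259·263603 − 32769² = 48877816.
p = ((-37092)·263603 − 32769·(-296992))/48877816 = -11357907/12219454; q = (4259·(-296992) − 32769·(-37092))/48877816 = -12355295/12219454.
At s = -2: ĝ = (-11357907/12219454)·(4) + (-12355295/12219454)·(-8) = 26705366/6109727.

ĝ = 4.3710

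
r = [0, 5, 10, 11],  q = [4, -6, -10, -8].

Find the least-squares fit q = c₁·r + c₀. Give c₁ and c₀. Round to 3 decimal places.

The normal system AᵀA·[c₁, c₀]ᵀ = Aᵀq is [[246, 26]; [26, 4]]·[c₁, c₀]ᵀ = [-218, -20]ᵀ.
Eliminating c₀: 4·(row 1) − 26·(row 2) gives 308·c₁ = 4·(-218) − 26·(-20) = -352, so c₁ = -8/7.
Then c₀ = ((-20) − 26·(-8/7))/4 = 17/7.

c₁ = -1.143, c₀ = 2.429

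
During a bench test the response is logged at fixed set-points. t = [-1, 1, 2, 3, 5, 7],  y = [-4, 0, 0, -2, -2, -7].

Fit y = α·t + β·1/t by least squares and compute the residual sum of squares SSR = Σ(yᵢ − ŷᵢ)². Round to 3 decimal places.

SSR = 13.070

Sums needed: Σt·t = 89, Σt·1/t = 6, Σ1/t·1/t = 106789/44100.
And Σt·y = -61, Σ1/t·y = 29/15.
Eliminating β: (106789/44100)·(row 1) − 6·(row 2) gives (7916621/44100)·α = (106789/44100)·(-61) − 6·(29/15) = -7025689/44100, so α = -7025689/7916621.
Then β = ((29/15) − 6·(-7025689/7916621))/(106789/44100) = 23728740/7916621.
Residuals: -14963433/7916621, -16703051/7916621, 2187008/7916621, -2665755/7916621, 14549455/7916621, -9626344/7916621; SSR = 103470740/7916621.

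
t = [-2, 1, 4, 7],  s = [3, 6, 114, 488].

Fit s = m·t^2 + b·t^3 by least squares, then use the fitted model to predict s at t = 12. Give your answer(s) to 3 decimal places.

Sums needed: Σt^2·t^2 = 2674, Σt^2·t^3 = 17800, Σt^3·t^3 = 121810.
For Aᵀs: Σt^2·s = 25754, Σt^3·s = 174662.
So AᵀA·[m, b]ᵀ = Aᵀs: [[2674, 17800]; [17800, 121810]]·[m, b]ᵀ = [25754, 174662]ᵀ.
Eliminating b: 121810·(row 1) − 17800·(row 2) gives 8879940·m = 121810·25754 − 17800·174662 = 28111140, so m = 156173/49333.
Then b = (174662 − 17800·(156173/49333))/121810 = 239583/246665.
At t = 12: ŝ = (156173/49333)·(144) + (239583/246665)·(1728) = 526443984/246665.

ŝ = 2134.247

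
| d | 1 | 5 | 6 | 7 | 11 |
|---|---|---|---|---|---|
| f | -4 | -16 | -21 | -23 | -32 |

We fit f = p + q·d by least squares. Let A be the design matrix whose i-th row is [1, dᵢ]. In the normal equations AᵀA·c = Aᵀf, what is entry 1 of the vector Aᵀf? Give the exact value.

Entry 1 ↔ basis 1, so (Aᵀf)_{1} = Σᵢ fᵢ = (1)·(-4) + (1)·(-16) + (1)·(-21) + (1)·(-23) + (1)·(-32) = -96.

-96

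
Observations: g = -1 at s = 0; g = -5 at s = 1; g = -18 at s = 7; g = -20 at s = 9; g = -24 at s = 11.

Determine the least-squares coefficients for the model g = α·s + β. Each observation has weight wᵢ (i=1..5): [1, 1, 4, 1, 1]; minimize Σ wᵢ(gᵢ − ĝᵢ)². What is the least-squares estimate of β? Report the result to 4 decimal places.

β = -2.5044

Normal-equation sums: Σwᵢ·s·s = 399, Σwᵢ·s = 49, Σwᵢ·1 = 8.
And Σwᵢ·s·g = -953, Σwᵢ·g = -122.
So AᵀWA·[α, β]ᵀ = AᵀWg: [[399, 49]; [49, 8]]·[α, β]ᵀ = [-953, -122]ᵀ.
Eliminating β: 8·(row 1) − 49·(row 2) gives 791·α = 8·(-953) − 49·(-122) = -1646, so α = -1646/791.
Then β = ((-122) − 49·(-1646/791))/8 = -283/113.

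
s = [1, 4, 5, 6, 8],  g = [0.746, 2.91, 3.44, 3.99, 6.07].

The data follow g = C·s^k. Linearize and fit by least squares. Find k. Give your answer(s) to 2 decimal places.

Linearized form: ln g = k·ln s + ln C. From the 5 transformed points,
AᵀA = [[12.0466, 6.8669]; [6.8669, 5]], rhs = [9.6986, 5.1977]ᵀ  (here Σln s = 6.8669, Σ(ln s)² = 12.0466, Σln g = 5.1977, Σln s·ln g = 9.6986).
Δ = 12.0466·5 − (6.8669)² = 13.0781; k = (9.6986·5 − 6.8669·5.1977)/13.0781 = 0.97876, ln C = (12.0466·5.1977 − 6.8669·9.6986)/13.0781 = -0.30467.

k = 0.98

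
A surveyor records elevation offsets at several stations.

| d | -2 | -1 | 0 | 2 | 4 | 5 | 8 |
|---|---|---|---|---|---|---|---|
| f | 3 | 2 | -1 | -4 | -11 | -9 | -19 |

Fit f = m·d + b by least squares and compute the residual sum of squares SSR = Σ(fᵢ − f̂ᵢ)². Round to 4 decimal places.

The normal equations are: 114·m + 16·b = -257;  16·m + 7·b = -39.
Δ = 114·7 − 16² = 542.
m = ((-257)·7 − 16·(-39))/542 = -1175/542; b = (114·(-39) − 16·(-257))/542 = -167/271.
Residuals: -195/271, 243/542, -104/271, 258/271, -464/271, 1331/542, -282/271; SSR = 6405/542.

SSR = 11.8173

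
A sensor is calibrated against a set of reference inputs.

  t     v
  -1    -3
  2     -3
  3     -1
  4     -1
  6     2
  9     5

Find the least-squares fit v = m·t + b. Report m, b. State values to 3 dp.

Entries of AᵀA: Σt·t = 147, Σt = 23, Σ1 = 6.
Right-hand side: Σt·v = 47, Σv = -1.
Normal equations: [[147, 23]; [23, 6]]·[m, b]ᵀ = [47, -1]ᵀ.
det = 147·6 − 23² = 353.
m = (47·6 − 23·(-1))/353 = 305/353; b = (147·(-1) − 23·47)/353 = -1228/353.

m = 0.864, b = -3.479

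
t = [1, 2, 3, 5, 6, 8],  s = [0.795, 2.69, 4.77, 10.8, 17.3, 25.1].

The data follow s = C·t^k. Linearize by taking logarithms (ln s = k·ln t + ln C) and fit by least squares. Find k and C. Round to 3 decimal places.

k = 1.662, C = 0.804

Let Y = ln s. Fitting Y = k·ln t + ln C by least squares:
Σln t = 7.2724, Σ(ln t)² = 11.8122, Σln s = 10.7756, Σln t·ln s = 18.0416.
Normal system: [[11.8122, 7.2724]; [7.2724, 6]]·[k, ln C]ᵀ = [18.0416, 10.7756]ᵀ.
Solving (det = 17.9853): k = 1.66165, ln C = -0.21809, so C = exp(-0.21809) = 0.80405.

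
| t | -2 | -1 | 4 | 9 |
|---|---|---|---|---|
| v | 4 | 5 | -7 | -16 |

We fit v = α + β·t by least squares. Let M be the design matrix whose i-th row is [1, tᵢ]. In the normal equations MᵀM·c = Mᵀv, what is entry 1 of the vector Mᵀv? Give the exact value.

Entry 1 ↔ basis 1, so (Mᵀv)_{1} = Σᵢ vᵢ = (1)·(4) + (1)·(5) + (1)·(-7) + (1)·(-16) = -14.

-14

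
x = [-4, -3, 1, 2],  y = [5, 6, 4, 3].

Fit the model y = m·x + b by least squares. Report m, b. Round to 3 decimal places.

Compute the Gram sums: Σx·x = 30, Σx = -4, Σ1 = 4.
Moment sums: Σx·y = -28, Σy = 18.
Normal equations: [[30, -4]; [-4, 4]]·[m, b]ᵀ = [-28, 18]ᵀ.
Determinant 30·4 − (-4)² = 104.
m = ((-28)·4 − (-4)·18)/104 = -5/13; b = (30·18 − (-4)·(-28))/104 = 107/26.

m = -0.385, b = 4.115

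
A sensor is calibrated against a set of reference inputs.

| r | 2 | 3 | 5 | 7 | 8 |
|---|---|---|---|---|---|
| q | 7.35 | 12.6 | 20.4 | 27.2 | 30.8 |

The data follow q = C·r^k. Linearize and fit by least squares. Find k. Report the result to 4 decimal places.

Let Y = ln q. Fitting Y = k·ln r + ln C by least squares:
Sums: Σln r = 7.4265, Σ(ln r)² = 12.3883, Σln q = 14.2747, Σln r·ln q = 22.5746.
Normal system: [[12.3883, 7.4265]; [7.4265, 5]]·[k, ln C]ᵀ = [22.5746, 14.2747]ᵀ.
Slope k = (n·Σln r·ln q − Σln r·Σln q)/(n·Σ(ln r)² − (Σln r)²) = (5·22.5746 − 7.4265·14.2747)/6.7880 = 1.01080; ln C = (Σln q − k·Σln r)/n = 1.35358.

k = 1.0108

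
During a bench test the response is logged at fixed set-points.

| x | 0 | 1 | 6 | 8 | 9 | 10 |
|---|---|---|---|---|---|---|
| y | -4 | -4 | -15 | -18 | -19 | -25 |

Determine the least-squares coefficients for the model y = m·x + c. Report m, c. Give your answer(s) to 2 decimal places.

m = -1.99, c = -2.92

From the data, Σx·x = 282, Σx = 34, Σ1 = 6.
Right-hand side: Σx·y = -659, Σy = -85.
MᵀM·[m, c]ᵀ = Mᵀy becomes [[282, 34]; [34, 6]]·[m, c]ᵀ = [-659, -85]ᵀ.
det = 282·6 − 34² = 536.
m = ((-659)·6 − 34·(-85))/536 = -133/67; c = (282·(-85) − 34·(-659))/536 = -391/134.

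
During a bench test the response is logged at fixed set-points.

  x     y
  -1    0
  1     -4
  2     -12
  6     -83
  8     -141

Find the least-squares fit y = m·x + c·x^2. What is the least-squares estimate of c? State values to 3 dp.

The normal system AᵀA·[m, c]ᵀ = Aᵀy is [[106, 736]; [736, 5410]]·[m, c]ᵀ = [-1654, -12064]ᵀ.
Eliminating c: 5410·(row 1) − 736·(row 2) gives 31764·m = 5410·(-1654) − 736·(-12064) = -69036, so m = -5753/2647.
Then c = ((-12064) − 736·(-5753/2647))/5410 = -5120/2647.

c = -1.934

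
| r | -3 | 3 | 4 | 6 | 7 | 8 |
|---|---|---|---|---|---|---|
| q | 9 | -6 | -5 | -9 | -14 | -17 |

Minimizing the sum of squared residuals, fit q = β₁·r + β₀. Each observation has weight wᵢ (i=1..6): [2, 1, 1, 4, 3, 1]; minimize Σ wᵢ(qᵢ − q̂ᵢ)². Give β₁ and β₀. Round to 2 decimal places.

β₁ = -2.21, β₀ = 2.60

The normal system MᵀWM·[β₁, β₀]ᵀ = MᵀWq is [[398, 54]; [54, 12]]·[β₁, β₀]ᵀ = [-738, -88]ᵀ.
Determinant 398·12 − 54² = 1860.
β₁ = ((-738)·12 − 54·(-88))/1860 = -342/155; β₀ = (398·(-88) − 54·(-738))/1860 = 1207/465.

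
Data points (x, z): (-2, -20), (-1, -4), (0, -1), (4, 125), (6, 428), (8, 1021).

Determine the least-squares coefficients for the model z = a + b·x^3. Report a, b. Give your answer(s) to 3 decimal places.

a = -2.623, b = 1.998

Compute the Gram sums: Σ1 = 6, Σx^3 = 783, Σx^3·x^3 = 312961.
Moment sums: Σz = 1549, Σx^3·z = 623364.
Normal equations: [[6, 783]; [783, 312961]]·[a, b]ᵀ = [1549, 623364]ᵀ.
Eliminating b: 312961·(row 1) − 783·(row 2) gives 1264677·a = 312961·1549 − 783·623364 = -3317423, so a = -3317423/1264677.
Then b = (623364 − 783·(-3317423/1264677))/312961 = 842439/421559.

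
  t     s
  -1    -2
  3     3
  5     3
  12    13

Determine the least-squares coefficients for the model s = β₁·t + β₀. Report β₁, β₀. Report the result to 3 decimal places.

The normal equations are: 179·β₁ + 19·β₀ = 182;  19·β₁ + 4·β₀ = 17.
(Σt·t = 179, Σt = 19, Σ1 = 4, Σt·s = 182, Σs = 17.)
Determinant 179·4 − 19² = 355.
β₁ = (182·4 − 19·17)/355 = 81/71; β₀ = (179·17 − 19·182)/355 = -83/71.

β₁ = 1.141, β₀ = -1.169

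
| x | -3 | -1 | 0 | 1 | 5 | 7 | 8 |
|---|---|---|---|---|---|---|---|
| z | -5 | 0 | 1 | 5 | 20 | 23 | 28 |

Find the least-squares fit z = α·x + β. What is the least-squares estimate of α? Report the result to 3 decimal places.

α = 3.065

With design matrix A, AᵀA = [[149, 17]; [17, 7]] and Aᵀz = [505, 72]ᵀ.
det = 149·7 − 17² = 754.
α = (505·7 − 17·72)/754 = 2311/754; β = (149·72 − 17·505)/754 = 2143/754.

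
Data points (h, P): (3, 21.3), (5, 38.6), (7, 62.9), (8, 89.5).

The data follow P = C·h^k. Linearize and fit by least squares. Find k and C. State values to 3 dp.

Taking logs, ln P = k·ln h + ln C, so regress ln P on ln h.
Σln h = 6.7334, Σ(ln h)² = 11.9079, Σln P = 15.3477, Σln h·ln P = 26.6446.
Equations: 11.9079·k + 6.7334·ln C = 26.6446;  6.7334·k + 4·ln C = 15.3477.
Slope k = (n·Σln h·ln P − Σln h·Σln P)/(n·Σ(ln h)² − (Σln h)²) = (4·26.6446 − 6.7334·15.3477)/2.2928 = 1.41130; ln C = (Σln P − k·Σln h)/n = 1.46123, so C = exp(1.46123) = 4.31124.

k = 1.411, C = 4.311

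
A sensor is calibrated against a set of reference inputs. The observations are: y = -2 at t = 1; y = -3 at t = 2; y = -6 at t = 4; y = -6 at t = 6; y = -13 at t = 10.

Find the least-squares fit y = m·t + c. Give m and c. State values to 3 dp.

m = -1.172, c = -0.609

From the data, Σt·t = 157, Σt = 23, Σ1 = 5.
For Aᵀy: Σt·y = -198, Σy = -30.
Normal equations: [[157, 23]; [23, 5]]·[m, c]ᵀ = [-198, -30]ᵀ.
Eliminating c: 5·(row 1) − 23·(row 2) gives 256·m = 5·(-198) − 23·(-30) = -300, so m = -75/64.
Then c = ((-30) − 23·(-75/64))/5 = -39/64.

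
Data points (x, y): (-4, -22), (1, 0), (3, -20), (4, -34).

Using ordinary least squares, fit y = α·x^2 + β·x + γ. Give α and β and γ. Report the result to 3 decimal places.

α = -1.960, β = -1.564, γ = 3.146

The normal system MᵀM·[α, β, γ]ᵀ = Mᵀy is [[594, 28, 42]; [28, 42, 4]; [42, 4, 4]]·[α, β, γ]ᵀ = [-1076, -108, -76]ᵀ.
Row-reducing yields α = -5506/2809, β = -4394/2809, γ = 8836/2809.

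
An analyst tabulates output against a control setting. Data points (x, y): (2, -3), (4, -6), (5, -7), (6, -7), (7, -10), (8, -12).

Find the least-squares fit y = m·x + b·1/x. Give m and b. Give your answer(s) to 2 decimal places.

m = -1.40, b = -0.23

From the data, Σx·x = 194, Σx·1/x = 6, Σ1/x·1/x = 293749/705600.
And Σx·y = -273, Σ1/x·y = -892/105.
MᵀM·[m, b]ᵀ = Mᵀy becomes [[194, 6]; [6, 293749/705600]]·[m, b]ᵀ = [-273, -892/105]ᵀ.
Δ = 194·(293749/705600) − 6² = 15792853/352800.
m = ((-273)·(293749/705600) − 6·(-892/105))/(15792853/352800) = -44228037/31585706; b = (194·(-892/105) − 6·(-273))/(15792853/352800) = -3554880/15792853.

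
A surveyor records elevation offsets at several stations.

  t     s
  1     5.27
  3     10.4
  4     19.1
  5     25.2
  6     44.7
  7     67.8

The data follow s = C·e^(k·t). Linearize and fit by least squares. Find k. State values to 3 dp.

Linearized form: ln s = k·t + ln C. From the 6 transformed points,
Over the data: Σt = 26.0000, Σ(t)² = 136.0000, Σln s = 18.1969, Σt·ln s = 88.9362.
Normal system: [[136.0000, 26.0000]; [26.0000, 6]]·[k, ln C]ᵀ = [88.9362, 18.1969]ᵀ.
Slope k = (n·Σt·ln s − Σt·Σln s)/(n·Σ(t)² − (Σt)²) = (6·88.9362 − 26.0000·18.1969)/140.0000 = 0.43213; ln C = (Σln s − k·Σt)/n = 1.16027.

k = 0.432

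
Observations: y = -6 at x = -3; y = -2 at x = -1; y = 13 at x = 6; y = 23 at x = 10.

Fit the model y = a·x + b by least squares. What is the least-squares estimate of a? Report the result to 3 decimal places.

a = 2.218

Forming AᵀA = [[146, 12]; [12, 4]] and Aᵀy = [328, 28]ᵀ gives AᵀA·[a, b]ᵀ = Aᵀy.
Determinant 146·4 − 12² = 440.
a = (328·4 − 12·28)/440 = 122/55; b = (146·28 − 12·328)/440 = 19/55.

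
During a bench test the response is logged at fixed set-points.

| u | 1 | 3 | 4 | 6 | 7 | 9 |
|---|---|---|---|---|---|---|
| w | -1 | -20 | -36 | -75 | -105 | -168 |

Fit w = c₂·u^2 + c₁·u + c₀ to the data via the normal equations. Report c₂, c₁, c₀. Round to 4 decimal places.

c₂ = -1.9048, c₁ = -1.8333, c₀ = 2.6190

Setting ∂/∂c₂ … = 0 gives: 10596·c₂ + 1380·c₁ + 192·c₀ = -22210;  1380·c₂ + 192·c₁ + 30·c₀ = -2902;  192·c₂ + 30·c₁ + 6·c₀ = -405.
(Σu^2·u^2 = 10596, Σu^2·u = 1380, Σu^2 = 192, Σu·u = 192, Σu = 30, Σ1 = 6, Σu^2·w = -22210, Σu·w = -2902, Σw = -405.)
Solving the 3×3 system (Gaussian elimination) gives c₂ = -40/21, c₁ = -11/6, c₀ = 55/21.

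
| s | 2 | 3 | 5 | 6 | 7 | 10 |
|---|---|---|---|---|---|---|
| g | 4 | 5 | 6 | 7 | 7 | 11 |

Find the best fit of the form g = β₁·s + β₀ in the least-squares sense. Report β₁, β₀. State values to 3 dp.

From the data, Σs·s = 223, Σs = 33, Σ1 = 6.
Right-hand side: Σs·g = 254, Σg = 40.
XᵀX·[β₁, β₀]ᵀ = Xᵀg becomes [[223, 33]; [33, 6]]·[β₁, β₀]ᵀ = [254, 40]ᵀ.
Δ = 223·6 − 33² = 249.
β₁ = (254·6 − 33·40)/249 = 68/83; β₀ = (223·40 − 33·254)/249 = 538/249.

β₁ = 0.819, β₀ = 2.161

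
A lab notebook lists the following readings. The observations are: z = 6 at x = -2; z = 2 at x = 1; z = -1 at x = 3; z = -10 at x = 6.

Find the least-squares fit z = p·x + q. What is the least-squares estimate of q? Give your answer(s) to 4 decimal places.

q = 3.1912

Normal-equation sums: Σx·x = 50, Σx = 8, Σ1 = 4.
And Σx·z = -73, Σz = -3.
Normal equations: [[50, 8]; [8, 4]]·[p, q]ᵀ = [-73, -3]ᵀ.
Δ = 50·4 − 8² = 136.
p = ((-73)·4 − 8·(-3))/136 = -67/34; q = (50·(-3) − 8·(-73))/136 = 217/68.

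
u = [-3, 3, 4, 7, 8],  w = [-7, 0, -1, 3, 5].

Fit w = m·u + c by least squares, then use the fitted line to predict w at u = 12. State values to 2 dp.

Setting ∂/∂m … = 0 gives: 147·m + 19·c = 78;  19·m + 5·c = 0.
Determinant 147·5 − 19² = 374.
m = (78·5 − 19·0)/374 = 195/187; c = (147·0 − 19·78)/374 = -741/187.
At u = 12: ŵ = (195/187)·(12) + (-741/187)·(1) = 1599/187.

ŵ = 8.55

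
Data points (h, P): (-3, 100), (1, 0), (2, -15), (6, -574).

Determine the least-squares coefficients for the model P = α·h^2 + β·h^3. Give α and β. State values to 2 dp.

Normal-equation sums: Σh^2·h^2 = 1394, Σh^2·h^3 = 7566, Σh^3·h^3 = 47450.
For XᵀP: Σh^2·P = -19824, Σh^3·P = -126804.
Normal equations: [[1394, 7566]; [7566, 47450]]·[α, β]ᵀ = [-19824, -126804]ᵀ.
Determinant 1394·47450 − 7566² = 8900944.
α = ((-19824)·47450 − 7566·(-126804))/8900944 = 180291/85586; β = (1394·(-126804) − 7566·(-19824))/8900944 = -3347049/1112618.

α = 2.11, β = -3.01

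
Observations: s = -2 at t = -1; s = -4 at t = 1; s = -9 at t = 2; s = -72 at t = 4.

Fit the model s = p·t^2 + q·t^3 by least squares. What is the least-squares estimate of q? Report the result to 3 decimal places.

q = -0.871

With design matrix X, XᵀX = [[274, 1056]; [1056, 4162]] and Xᵀs = [-1194, -4682]ᵀ.
det = 274·4162 − 1056² = 25252.
p = ((-1194)·4162 − 1056·(-4682))/25252 = -6309/6313; q = (274·(-4682) − 1056·(-1194))/25252 = -5501/6313.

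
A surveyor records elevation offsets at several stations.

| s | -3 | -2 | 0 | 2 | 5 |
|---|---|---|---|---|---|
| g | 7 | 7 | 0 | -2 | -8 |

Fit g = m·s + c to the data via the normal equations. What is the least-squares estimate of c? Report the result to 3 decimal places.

With design matrix A, AᵀA = [[42, 2]; [2, 5]] and Aᵀg = [-79, 4]ᵀ.
Δ = 42·5 − 2² = 206.
m = ((-79)·5 − 2·4)/206 = -403/206; c = (42·4 − 2·(-79))/206 = 163/103.

c = 1.583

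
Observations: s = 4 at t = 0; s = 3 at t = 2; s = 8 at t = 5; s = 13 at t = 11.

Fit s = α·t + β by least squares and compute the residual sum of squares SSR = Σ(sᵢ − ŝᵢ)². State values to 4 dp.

SSR = 4.4783

Compute the Gram sums: Σt·t = 150, Σt = 18, Σ1 = 4.
And Σt·s = 189, Σs = 28.
XᵀX·[α, β]ᵀ = Xᵀs becomes [[150, 18]; [18, 4]]·[α, β]ᵀ = [189, 28]ᵀ.
Δ = 150·4 − 18² = 276.
α = (189·4 − 18·28)/276 = 21/23; β = (150·28 − 18·189)/276 = 133/46.
Residuals: 51/46, -79/46, 25/46, 3/46; SSR = 103/23.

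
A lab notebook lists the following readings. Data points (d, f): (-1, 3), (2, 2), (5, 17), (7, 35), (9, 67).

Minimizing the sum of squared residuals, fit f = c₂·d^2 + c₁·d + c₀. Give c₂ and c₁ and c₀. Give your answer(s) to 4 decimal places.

c₂ = 1.0169, c₁ = -1.8993, c₀ = 0.6170

From the data, Σd^2·d^2 = 9604, Σd^2·d = 1204, Σd^2 = 160, Σd·d = 160, Σd = 22, Σ1 = 5.
And Σd^2·f = 7578, Σd·f = 934, Σf = 124.
MᵀM·[c₂, c₁, c₀]ᵀ = Mᵀf becomes [[9604, 1204, 160]; [1204, 160, 22]; [160, 22, 5]]·[c₂, c₁, c₀]ᵀ = [7578, 934, 124]ᵀ.
Inverting the 3×3 Gram matrix, [c₂, c₁, c₀]ᵀ = [5305/5217, -19817/10434, 29/47]ᵀ.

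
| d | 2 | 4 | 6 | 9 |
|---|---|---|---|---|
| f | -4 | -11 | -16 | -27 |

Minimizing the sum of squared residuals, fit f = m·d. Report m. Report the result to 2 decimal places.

m = -2.85

Setting ∂/∂m … = 0 gives: 137·m = -391.
m = (-391)/137 = -2.85401.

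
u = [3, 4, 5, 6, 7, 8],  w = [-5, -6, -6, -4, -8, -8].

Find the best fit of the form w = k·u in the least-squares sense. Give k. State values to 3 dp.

k = -1.070

Compute the Gram sums: Σu·u = 199.
Moment sums: Σu·w = -213.
k = (-213)/199 = -1.07035.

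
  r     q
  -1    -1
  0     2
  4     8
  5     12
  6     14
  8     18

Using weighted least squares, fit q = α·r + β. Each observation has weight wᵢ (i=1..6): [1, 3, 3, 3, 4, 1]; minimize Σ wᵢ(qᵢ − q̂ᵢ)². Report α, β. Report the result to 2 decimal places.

α = 2.04, β = 1.39

The normal equations are: 332·α + 58·β = 757;  58·α + 15·β = 139.
Eliminating β: 15·(row 1) − 58·(row 2) gives 1616·α = 15·757 − 58·139 = 3293, so α = 3293/1616.
Then β = (139 − 58·(3293/1616))/15 = 1121/808.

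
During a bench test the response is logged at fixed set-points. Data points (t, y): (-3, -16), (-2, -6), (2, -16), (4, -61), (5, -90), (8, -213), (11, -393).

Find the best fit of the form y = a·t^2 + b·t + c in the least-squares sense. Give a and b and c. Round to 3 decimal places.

The normal system XᵀX·[a, b, c]ᵀ = Xᵀy is [[19731, 2005, 243]; [2005, 243, 25]; [243, 25, 7]]·[a, b, c]ᵀ = [-64643, -6693, -795]ᵀ.
Row-reducing yields a = -574063/193889, b = -614134/193889, c = 101272/193889.

a = -2.961, b = -3.167, c = 0.522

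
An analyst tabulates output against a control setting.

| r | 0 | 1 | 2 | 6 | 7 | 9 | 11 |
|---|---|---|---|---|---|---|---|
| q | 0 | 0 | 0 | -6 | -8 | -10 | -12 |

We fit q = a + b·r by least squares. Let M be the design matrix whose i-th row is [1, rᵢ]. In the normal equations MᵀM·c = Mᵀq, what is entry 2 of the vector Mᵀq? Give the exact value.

-314

Entry 2 ↔ basis r, so (Mᵀq)_{2} = Σᵢ (r)·qᵢ = (0)·(0) + (1)·(0) + (2)·(0) + (6)·(-6) + (7)·(-8) + (9)·(-10) + (11)·(-12) = -314.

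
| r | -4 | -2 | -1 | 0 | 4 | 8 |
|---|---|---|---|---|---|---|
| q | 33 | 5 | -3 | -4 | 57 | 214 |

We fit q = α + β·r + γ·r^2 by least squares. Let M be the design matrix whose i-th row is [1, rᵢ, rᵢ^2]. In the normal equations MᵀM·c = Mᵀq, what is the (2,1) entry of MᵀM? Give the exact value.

5

Row 2 ↔ basis r, column 1 ↔ basis 1, so (MᵀM)_{2,1} = Σᵢ r = (-4)·(1) + (-2)·(1) + (-1)·(1) + (0)·(1) + (4)·(1) + (8)·(1) = 5.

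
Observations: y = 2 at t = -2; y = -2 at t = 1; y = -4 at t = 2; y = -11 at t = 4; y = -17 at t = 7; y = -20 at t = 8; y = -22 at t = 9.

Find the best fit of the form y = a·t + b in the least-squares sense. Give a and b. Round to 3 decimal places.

a = -2.311, b = -0.999

The normal system AᵀA·[a, b]ᵀ = Aᵀy is [[219, 29]; [29, 7]]·[a, b]ᵀ = [-535, -74]ᵀ.
det = 219·7 − 29² = 692.
a = ((-535)·7 − 29·(-74))/692 = -1599/692; b = (219·(-74) − 29·(-535))/692 = -691/692.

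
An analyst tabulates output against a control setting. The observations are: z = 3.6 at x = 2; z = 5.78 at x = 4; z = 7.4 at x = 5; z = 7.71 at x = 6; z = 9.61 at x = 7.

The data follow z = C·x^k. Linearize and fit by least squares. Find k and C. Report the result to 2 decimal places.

With ln zᵢ as the transformed response and ln xᵢ as the regressor:
AᵀA = [[11.9895, 7.4265]; [7.4265, 5]], rhs = [14.6042, 9.3421]ᵀ  (here Σln x = 7.4265, Σ(ln x)² = 11.9895, Σln z = 9.3421, Σln x·ln z = 14.6042).
Δ = 11.9895·5 − (7.4265)² = 4.7940; k = (14.6042·5 − 7.4265·9.3421)/4.7940 = 0.75949, ln C = (11.9895·9.3421 − 7.4265·14.6042)/4.7940 = 0.74035, so C = exp(0.74035) = 2.09667.

k = 0.76, C = 2.10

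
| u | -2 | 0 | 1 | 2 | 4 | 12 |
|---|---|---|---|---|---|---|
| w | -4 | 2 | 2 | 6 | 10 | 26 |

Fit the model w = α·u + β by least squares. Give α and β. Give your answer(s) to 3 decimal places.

α = 2.110, β = 1.021

Entries of XᵀX: Σu·u = 169, Σu = 17, Σ1 = 6.
And Σu·w = 374, Σw = 42.
Determinant 169·6 − 17² = 725.
α = (374·6 − 17·42)/725 = 306/145; β = (169·42 − 17·374)/725 = 148/145.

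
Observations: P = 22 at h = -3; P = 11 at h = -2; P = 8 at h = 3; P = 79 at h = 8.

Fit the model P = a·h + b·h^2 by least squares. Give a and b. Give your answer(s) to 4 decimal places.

a = -2.4558, b = 1.5460

Entries of AᵀA: Σh·h = 86, Σh·h^2 = 504, Σh^2·h^2 = 4274.
For AᵀP: Σh·P = 568, Σh^2·P = 5370.
Δ = 86·4274 − 504² = 113548.
a = (568·4274 − 504·5370)/113548 = -69712/28387; b = (86·5370 − 504·568)/113548 = 43887/28387.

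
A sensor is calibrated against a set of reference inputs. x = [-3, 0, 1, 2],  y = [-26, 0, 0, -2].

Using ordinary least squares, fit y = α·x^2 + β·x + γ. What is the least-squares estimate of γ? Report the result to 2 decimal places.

Compute the Gram sums: Σx^2·x^2 = 98, Σx^2·x = -18, Σx^2 = 14, Σx·x = 14, Σx = 0, Σ1 = 4.
Moment sums: Σx^2·y = -242, Σx·y = 74, Σy = -28.
Normal equations: [[98, -18, 14]; [-18, 14, 0]; [14, 0, 4]]·[α, β, γ]ᵀ = [-242, 74, -28]ᵀ.
Solving the 3×3 system (Gaussian elimination) gives α = -342/181, β = 517/181, γ = -70/181.

γ = -0.39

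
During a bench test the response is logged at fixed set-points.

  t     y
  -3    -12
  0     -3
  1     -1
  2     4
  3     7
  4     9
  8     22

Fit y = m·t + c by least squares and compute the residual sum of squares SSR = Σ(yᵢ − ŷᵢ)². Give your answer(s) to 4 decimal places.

SSR = 2.5887

With design matrix A, AᵀA = [[103, 15]; [15, 7]] and Aᵀy = [276, 26]ᵀ.
Determinant 103·7 − 15² = 496.
m = (276·7 − 15·26)/496 = 771/248; c = (103·26 − 15·276)/496 = -731/248.
Residuals: 17/62, -13/248, -36/31, 181/248, 77/124, -121/248, 19/248; SSR = 321/124.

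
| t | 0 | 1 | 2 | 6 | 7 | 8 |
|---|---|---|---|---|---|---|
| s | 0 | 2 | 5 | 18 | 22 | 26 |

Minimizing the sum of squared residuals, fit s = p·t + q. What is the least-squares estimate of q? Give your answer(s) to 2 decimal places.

Sums needed: Σt·t = 154, Σt = 24, Σ1 = 6.
And Σt·s = 482, Σs = 73.
So XᵀX·[p, q]ᵀ = Xᵀs: [[154, 24]; [24, 6]]·[p, q]ᵀ = [482, 73]ᵀ.
Determinant 154·6 − 24² = 348.
p = (482·6 − 24·73)/348 = 95/29; q = (154·73 − 24·482)/348 = -163/174.

q = -0.94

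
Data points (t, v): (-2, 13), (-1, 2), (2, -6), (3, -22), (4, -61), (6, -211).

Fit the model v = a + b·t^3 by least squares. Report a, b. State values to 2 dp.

a = 3.06, b = -0.99

From the data, Σ1 = 6, Σt^3 = 306, Σt^3·t^3 = 51610.
And Σv = -285, Σt^3·v = -50228.
AᵀA·[a, b]ᵀ = Aᵀv becomes [[6, 306]; [306, 51610]]·[a, b]ᵀ = [-285, -50228]ᵀ.
det = 6·51610 − 306² = 216024.
a = ((-285)·51610 − 306·(-50228))/216024 = 110153/36004; b = (6·(-50228) − 306·(-285))/216024 = -35693/36004.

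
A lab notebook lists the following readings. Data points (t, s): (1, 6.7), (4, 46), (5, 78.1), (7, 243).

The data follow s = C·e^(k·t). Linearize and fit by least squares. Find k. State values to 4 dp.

k = 0.5992

Linearized form: ln s = k·t + ln C. From the 4 transformed points,
Σt = 17.0000, Σ(t)² = 91.0000, Σln s = 15.5818, Σt·ln s = 77.4581.
Equations: 91.0000·k + 17.0000·ln C = 77.4581;  17.0000·k + 4·ln C = 15.5818.
Solving (det = 75.0000): k = 0.59922, ln C = 1.34876.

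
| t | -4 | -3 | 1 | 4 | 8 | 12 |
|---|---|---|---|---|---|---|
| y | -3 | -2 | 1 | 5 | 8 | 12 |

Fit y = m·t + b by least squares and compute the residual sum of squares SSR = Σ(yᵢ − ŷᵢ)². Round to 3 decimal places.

Sums needed: Σt·t = 250, Σt = 18, Σ1 = 6.
And Σt·y = 247, Σy = 21.
So XᵀX·[m, b]ᵀ = Xᵀy: [[250, 18]; [18, 6]]·[m, b]ᵀ = [247, 21]ᵀ.
Δ = 250·6 − 18² = 1176.
m = (247·6 − 18·21)/1176 = 46/49; b = (250·21 − 18·247)/1176 = 67/98.
Residuals: 1/14, 13/98, -61/98, 55/98, -19/98, 5/98; SSR = 75/98.

SSR = 0.765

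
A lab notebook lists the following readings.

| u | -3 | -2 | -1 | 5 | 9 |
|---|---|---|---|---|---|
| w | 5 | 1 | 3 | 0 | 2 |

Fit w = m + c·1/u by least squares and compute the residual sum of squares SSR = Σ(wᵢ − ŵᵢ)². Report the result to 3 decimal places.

SSR = 12.120

Compute the Gram sums: Σ1 = 5, Σ1/u = -137/90, Σ1/u·1/u = 11449/8100.
And Σw = 11, Σ1/u·w = -89/18.
So XᵀX·[m, c]ᵀ = Xᵀw: [[5, -137/90]; [-137/90, 11449/8100]]·[m, c]ᵀ = [11, -89/18]ᵀ.
Eliminating c: (11449/8100)·(row 1) − (-137/90)·(row 2) gives (9619/2025)·m = (11449/8100)·11 − (-137/90)·(-89/18) = 10829/1350, so m = 32487/19238.
Then c = ((-89/18) − (-137/90)·(32487/19238))/(11449/8100) = -16155/9619.
Residuals: 52933/19238, -14702/9619, -7083/19238, -26025/19238, 9579/19238; SSR = 116585/9619.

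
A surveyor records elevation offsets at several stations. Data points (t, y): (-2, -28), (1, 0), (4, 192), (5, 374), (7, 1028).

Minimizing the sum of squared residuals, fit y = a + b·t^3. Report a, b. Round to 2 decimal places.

Normal-equation sums: Σ1 = 5, Σt^3 = 525, Σt^3·t^3 = 137435.
And Σy = 1566, Σt^3·y = 411866.
So MᵀM·[a, b]ᵀ = Mᵀy: [[5, 525]; [525, 137435]]·[a, b]ᵀ = [1566, 411866]ᵀ.
Δ = 5·137435 − 525² = 411550.
a = (1566·137435 − 525·411866)/411550 = -100644/41155; b = (5·411866 − 525·1566)/411550 = 123718/41155.

a = -2.45, b = 3.01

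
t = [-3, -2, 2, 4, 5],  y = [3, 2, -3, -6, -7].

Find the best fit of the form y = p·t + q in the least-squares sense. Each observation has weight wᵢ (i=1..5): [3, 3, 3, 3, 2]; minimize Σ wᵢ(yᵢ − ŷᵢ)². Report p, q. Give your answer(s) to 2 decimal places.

p = -1.28, q = -0.67

The normal equations are: 149·p + 13·q = -199;  13·p + 14·q = -26.
Determinant 149·14 − 13² = 1917.
p = ((-199)·14 − 13·(-26))/1917 = -272/213; q = (149·(-26) − 13·(-199))/1917 = -143/213.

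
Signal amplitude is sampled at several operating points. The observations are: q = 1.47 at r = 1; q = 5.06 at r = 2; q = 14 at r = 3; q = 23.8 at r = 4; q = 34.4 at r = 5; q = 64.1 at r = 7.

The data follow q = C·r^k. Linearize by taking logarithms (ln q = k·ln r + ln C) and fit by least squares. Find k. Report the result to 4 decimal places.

k = 1.9745

Let Y = ln q. Fitting Y = k·ln r + ln C by least squares:
XᵀX = [[9.9861, 6.7334]; [6.7334, 6]], rhs = [22.2074, 15.5139]ᵀ  (here Σln r = 6.7334, Σ(ln r)² = 9.9861, Σln q = 15.5139, Σln r·ln q = 22.2074).
Solving (det = 14.5777): k = 1.97447, ln C = 0.36983.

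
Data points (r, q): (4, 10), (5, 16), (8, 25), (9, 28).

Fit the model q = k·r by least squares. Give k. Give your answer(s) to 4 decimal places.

k = 3.0753

The normal equations are: 186·k = 572.
(Σr·r = 186, Σr·q = 572.)
k = 572/186 = 3.07527.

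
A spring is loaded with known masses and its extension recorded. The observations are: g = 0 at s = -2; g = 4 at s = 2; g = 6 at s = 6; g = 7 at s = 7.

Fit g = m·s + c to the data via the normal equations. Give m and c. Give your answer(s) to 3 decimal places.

m = 0.744, c = 1.833

Forming XᵀX = [[93, 13]; [13, 4]] and Xᵀg = [93, 17]ᵀ gives XᵀX·[m, c]ᵀ = Xᵀg.
Eliminating c: 4·(row 1) − 13·(row 2) gives 203·m = 4·93 − 13·17 = 151, so m = 151/203.
Then c = (17 − 13·(151/203))/4 = 372/203.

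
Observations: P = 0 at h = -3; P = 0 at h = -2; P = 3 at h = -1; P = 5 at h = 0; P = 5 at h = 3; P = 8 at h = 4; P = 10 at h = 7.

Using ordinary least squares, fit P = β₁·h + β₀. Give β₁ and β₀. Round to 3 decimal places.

Entries of XᵀX: Σh·h = 88, Σh = 8, Σ1 = 7.
Moment sums: Σh·P = 114, ΣP = 31.
Normal equations: [[88, 8]; [8, 7]]·[β₁, β₀]ᵀ = [114, 31]ᵀ.
Determinant 88·7 − 8² = 552.
β₁ = (114·7 − 8·31)/552 = 275/276; β₀ = (88·31 − 8·114)/552 = 227/69.

β₁ = 0.996, β₀ = 3.290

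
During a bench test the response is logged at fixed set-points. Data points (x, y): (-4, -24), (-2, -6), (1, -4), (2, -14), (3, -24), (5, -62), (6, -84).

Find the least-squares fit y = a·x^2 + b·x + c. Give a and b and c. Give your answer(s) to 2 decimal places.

a = -1.98, b = -2.06, c = -1.10

Entries of MᵀM: Σx^2·x^2 = 2291, Σx^2·x = 305, Σx^2 = 95, Σx·x = 95, Σx = 11, Σ1 = 7.
For Mᵀy: Σx^2·y = -5258, Σx·y = -810, Σy = -218.
MᵀM·[a, b, c]ᵀ = Mᵀy becomes [[2291, 305, 95]; [305, 95, 11]; [95, 11, 7]]·[a, b, c]ᵀ = [-5258, -810, -218]ᵀ.
Inverting the 3×3 Gram matrix, [a, b, c]ᵀ = [-185348/93801, -192808/93801, -34270/31267]ᵀ.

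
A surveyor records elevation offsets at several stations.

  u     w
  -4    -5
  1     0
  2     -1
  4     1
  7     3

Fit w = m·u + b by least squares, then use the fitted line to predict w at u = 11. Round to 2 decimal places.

With design matrix X, XᵀX = [[86, 10]; [10, 5]] and Xᵀw = [43, -2]ᵀ.
Determinant 86·5 − 10² = 330.
m = (43·5 − 10·(-2))/330 = 47/66; b = (86·(-2) − 10·43)/330 = -301/165.
At u = 11: ŵ = (47/66)·(11) + (-301/165)·(1) = 661/110.

ŵ = 6.01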